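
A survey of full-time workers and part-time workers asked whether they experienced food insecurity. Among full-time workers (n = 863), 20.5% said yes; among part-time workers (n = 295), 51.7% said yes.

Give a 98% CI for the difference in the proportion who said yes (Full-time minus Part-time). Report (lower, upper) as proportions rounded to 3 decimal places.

(-0.387, -0.237)

The two standard errors are √(0.2050×0.7950/863) = 0.01374 and √(0.5170×0.4830/295) = 0.02909.
Because the samples are independent, SE_diff = √(0.01374² + 0.02909²) = 0.03217.
Using z* = 2.326 for 98%, ME = 2.326 × 0.03217 = 0.07483.
p̂₁ − p̂₂ = -0.3120; interval -0.3120 ± 0.07483 gives (-0.387, -0.237).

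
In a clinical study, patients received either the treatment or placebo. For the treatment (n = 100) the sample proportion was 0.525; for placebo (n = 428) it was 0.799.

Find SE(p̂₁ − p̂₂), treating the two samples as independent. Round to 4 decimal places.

The two standard errors are √(0.5250×0.4750/100) = 0.04994 and √(0.7990×0.2010/428) = 0.01937.
Because the samples are independent, SE_diff = √(0.04994² + 0.01937²) = 0.05356.

0.0536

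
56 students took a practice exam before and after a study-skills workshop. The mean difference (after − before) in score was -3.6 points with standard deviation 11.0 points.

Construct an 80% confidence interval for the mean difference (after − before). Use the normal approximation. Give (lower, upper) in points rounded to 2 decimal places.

(-5.48, -1.72)

This is a matched-pairs design, so SE = s_d/√n = 11.0/√56 = 1.4699.
Margin = 1.282 × 1.4699 = 1.8844; the interval is -3.6 ± 1.8844 = (-5.48, -1.72).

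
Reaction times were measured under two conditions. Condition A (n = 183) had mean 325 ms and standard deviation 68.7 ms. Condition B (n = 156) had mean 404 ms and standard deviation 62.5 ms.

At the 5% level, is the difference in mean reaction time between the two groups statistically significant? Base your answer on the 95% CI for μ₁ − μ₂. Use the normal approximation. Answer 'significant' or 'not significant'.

SE₁ = s₁/√n₁ = 68.7/√183 = 5.0785; SE₂ = 62.5/√156 = 5.0040.
Independent samples, unequal variances: SE_diff = √(SE₁² + SE₂²) = √(25.79116225 + 25.040016) = 7.1296.
z* = 1.960, so margin of error = 1.960 × 7.1296 = 13.9740.
Difference in means = 325 − 404 = -79.0000.
-79.0000 ± 13.9740 → (-92.9740, -65.0260).
The interval (-92.9740, -65.0260) does not contain 0, so the difference is significant.

significant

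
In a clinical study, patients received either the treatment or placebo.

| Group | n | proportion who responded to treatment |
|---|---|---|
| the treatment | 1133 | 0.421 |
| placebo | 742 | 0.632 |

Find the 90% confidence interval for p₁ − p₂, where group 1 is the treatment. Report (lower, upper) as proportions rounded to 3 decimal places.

The two standard errors are √(0.4210×0.5790/1133) = 0.01467 and √(0.6320×0.3680/742) = 0.01770.
Because the samples are independent, SE_diff = √(0.01467² + 0.01770²) = 0.02299.
Using z* = 1.645 for 90%, ME = 1.645 × 0.02299 = 0.03782.
p̂₁ − p̂₂ = -0.2110; interval -0.2110 ± 0.03782 gives (-0.249, -0.173).

(-0.249, -0.173)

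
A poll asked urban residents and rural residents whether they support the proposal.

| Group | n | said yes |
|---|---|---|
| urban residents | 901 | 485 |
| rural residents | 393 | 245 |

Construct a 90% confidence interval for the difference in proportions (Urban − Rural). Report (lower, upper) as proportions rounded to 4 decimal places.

First, p̂₁ = 485/901 = 0.5383; p̂₂ = 245/393 = 0.6234.
The two standard errors are √(0.5383×0.4617/901) = 0.01661 and √(0.6234×0.3766/393) = 0.02444.
Because the samples are independent, SE_diff = √(0.01661² + 0.02444²) = 0.02955.
Using z* = 1.645 for 90%, ME = 1.645 × 0.02955 = 0.04861.
p̂₁ − p̂₂ = -0.0851; interval -0.0851 ± 0.04861 gives (-0.1337, -0.0365).

(-0.1337, -0.0365)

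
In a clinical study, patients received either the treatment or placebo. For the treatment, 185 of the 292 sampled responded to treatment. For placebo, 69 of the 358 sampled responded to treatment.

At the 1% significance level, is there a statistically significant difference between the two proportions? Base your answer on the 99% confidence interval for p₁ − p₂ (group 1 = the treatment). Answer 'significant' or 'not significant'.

First, p̂₁ = 185/292 = 0.6336; p̂₂ = 69/358 = 0.1927.
The two standard errors are √(0.6336×0.3664/292) = 0.02820 and √(0.1927×0.8073/358) = 0.02085.
Because the samples are independent, SE_diff = √(0.02820² + 0.02085²) = 0.03507.
Using z* = 2.576 for 99%, ME = 2.576 × 0.03507 = 0.09034.
p̂₁ − p̂₂ = 0.4409; interval 0.4409 ± 0.09034 gives (0.35056, 0.53124).
The interval (0.35056, 0.53124) does not contain 0, so the difference is significant.

significant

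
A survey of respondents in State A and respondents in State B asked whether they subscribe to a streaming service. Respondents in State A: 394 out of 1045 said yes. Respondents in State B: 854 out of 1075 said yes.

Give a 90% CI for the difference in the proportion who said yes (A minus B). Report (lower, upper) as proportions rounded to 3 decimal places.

(-0.449, -0.385)

First, p̂₁ = 394/1045 = 0.3770; p̂₂ = 854/1075 = 0.7944.
The two standard errors are √(0.3770×0.6230/1045) = 0.01499 and √(0.7944×0.2056/1075) = 0.01233.
Because the samples are independent, SE_diff = √(0.01499² + 0.01233²) = 0.01941.
Using z* = 1.645 for 90%, ME = 1.645 × 0.01941 = 0.03193.
p̂₁ − p̂₂ = -0.4174; interval -0.4174 ± 0.03193 gives (-0.449, -0.385).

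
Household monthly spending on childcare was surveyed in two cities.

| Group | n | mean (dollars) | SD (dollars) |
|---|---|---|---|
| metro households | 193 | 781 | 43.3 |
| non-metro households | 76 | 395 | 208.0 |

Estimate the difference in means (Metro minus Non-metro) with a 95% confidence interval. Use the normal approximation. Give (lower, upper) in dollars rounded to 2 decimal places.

Per-group SEs: s₁/√n₁ = 43.3/√193 = 3.1168, s₂/√n₂ = 208.0/√76 = 23.8592.
Unpooled SE of the difference: √(9.71444224 + 569.26142464) = 24.0619.
Margin of error = z* · SE = 1.960 × 24.0619 = 47.1613.
x̄₁ − x̄₂ = 781 − 395 = 386.0000.
CI: 386.0000 ± 47.1613 = (338.84, 433.16).

(338.84, 433.16)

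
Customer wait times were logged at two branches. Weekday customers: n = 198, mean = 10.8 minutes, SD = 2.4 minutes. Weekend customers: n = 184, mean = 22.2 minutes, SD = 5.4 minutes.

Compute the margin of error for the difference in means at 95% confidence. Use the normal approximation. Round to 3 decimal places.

0.849

Per-group SEs: s₁/√n₁ = 2.4/√198 = 0.1706, s₂/√n₂ = 5.4/√184 = 0.3981.
Unpooled SE of the difference: √(0.02910436 + 0.15848361) = 0.4331.
Margin of error = z* · SE = 1.960 × 0.4331 = 0.8489.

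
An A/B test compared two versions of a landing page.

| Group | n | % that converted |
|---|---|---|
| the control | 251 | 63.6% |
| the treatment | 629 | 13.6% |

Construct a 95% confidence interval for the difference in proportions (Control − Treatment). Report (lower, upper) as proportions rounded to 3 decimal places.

SE₁ = √(p̂₁(1−p̂₁)/n₁) = √(0.6360·0.3640/251) = 0.03037; SE₂ = √(0.1360·0.8640/629) = 0.01367.
Independent samples: SE of the difference = √(SE₁² + SE₂²) = √(0.0009223369 + 0.0001868689) = 0.03330.
z* for 95% confidence is 1.960, so the margin of error is 1.960 × 0.03330 = 0.06527.
Point estimate p̂₁ − p̂₂ = 0.6360 − 0.1360 = 0.5000.
0.5000 ± 0.06527 → (0.435, 0.565).

(0.435, 0.565)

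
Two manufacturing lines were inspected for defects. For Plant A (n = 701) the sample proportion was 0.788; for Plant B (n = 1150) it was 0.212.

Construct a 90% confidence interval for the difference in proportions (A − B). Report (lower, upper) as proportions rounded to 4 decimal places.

(0.5438, 0.6082)

The two standard errors are √(0.7880×0.2120/701) = 0.01544 and √(0.2120×0.7880/1150) = 0.01205.
Because the samples are independent, SE_diff = √(0.01544² + 0.01205²) = 0.01959.
Using z* = 1.645 for 90%, ME = 1.645 × 0.01959 = 0.03223.
p̂₁ − p̂₂ = 0.5760; interval 0.5760 ± 0.03223 gives (0.5438, 0.6082).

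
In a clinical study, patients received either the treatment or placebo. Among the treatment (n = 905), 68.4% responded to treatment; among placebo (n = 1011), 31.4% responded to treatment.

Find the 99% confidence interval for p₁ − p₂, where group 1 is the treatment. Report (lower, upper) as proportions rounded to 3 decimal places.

(0.315, 0.425)

SE₁ = √(p̂₁(1−p̂₁)/n₁) = √(0.6840·0.3160/905) = 0.01545; SE₂ = √(0.3140·0.6860/1011) = 0.01460.
Independent samples: SE of the difference = √(SE₁² + SE₂²) = √(0.0002387025 + 0.00021316) = 0.02126.
z* for 99% confidence is 2.576, so the margin of error is 2.576 × 0.02126 = 0.05477.
Point estimate p̂₁ − p̂₂ = 0.6840 − 0.3140 = 0.3700.
0.3700 ± 0.05477 → (0.315, 0.425).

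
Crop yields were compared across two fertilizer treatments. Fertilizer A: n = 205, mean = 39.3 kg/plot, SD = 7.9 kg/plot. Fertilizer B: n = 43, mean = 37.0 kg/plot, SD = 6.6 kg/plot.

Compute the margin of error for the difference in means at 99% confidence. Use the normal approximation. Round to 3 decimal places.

Standard errors of each mean: 7.9/√205 = 0.5518 and 6.6/√43 = 1.0065.
SE(x̄₁ − x̄₂) = √(0.5518² + 1.0065²) = 1.1478 for independent samples with unequal variances.
With z* = 2.576, the margin is 2.576 × 1.1478 = 2.9567.

2.957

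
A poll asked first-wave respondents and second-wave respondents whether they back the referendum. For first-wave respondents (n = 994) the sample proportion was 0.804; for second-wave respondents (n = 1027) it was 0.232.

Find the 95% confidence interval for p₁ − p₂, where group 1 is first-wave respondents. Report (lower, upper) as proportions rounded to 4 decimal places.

(0.5363, 0.6077)

Each SE is √(p̂(1−p̂)/n): √(0.8040·0.1960/994) = 0.01259 and √(0.2320·0.7680/1027) = 0.01317.
SE(p̂₁ − p̂₂) = √(SE₁² + SE₂²) = √(0.0001585081 + 0.0001734489) = 0.01822, since the two samples are independent.
At 95% confidence z* = 1.960; margin = 1.960 × 0.01822 = 0.03571.
The difference is 0.8040 − 0.2320 = 0.5720, so the interval is 0.5720 ± 0.03571 = (0.5363, 0.6077).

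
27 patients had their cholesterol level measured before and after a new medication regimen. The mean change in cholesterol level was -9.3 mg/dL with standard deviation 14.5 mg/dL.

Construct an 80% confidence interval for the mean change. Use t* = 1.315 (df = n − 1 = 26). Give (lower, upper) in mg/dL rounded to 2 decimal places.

Paired design: SE = s_d/√n = 14.5/√27 = 2.7905.
t* = 1.315; margin of error = 1.315 × 2.7905 = 3.6695.
-9.3 ± 3.6695 → (-12.97, -5.63).

(-12.97, -5.63)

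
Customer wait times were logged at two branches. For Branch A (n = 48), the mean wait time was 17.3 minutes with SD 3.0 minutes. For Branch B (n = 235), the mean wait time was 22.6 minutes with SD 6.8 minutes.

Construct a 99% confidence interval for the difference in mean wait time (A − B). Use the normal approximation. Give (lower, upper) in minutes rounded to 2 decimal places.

(-6.90, -3.70)

Standard errors of each mean: 3.0/√48 = 0.4330 and 6.8/√235 = 0.4436.
SE(x̄₁ − x̄₂) = √(0.4330² + 0.4436²) = 0.6199 for independent samples with unequal variances.
With z* = 2.576, the margin is 2.576 × 0.6199 = 1.5969.
x̄₁ − x̄₂ = 17.3 − 22.6 = -5.3000; the interval is -5.3000 ± 1.5969 = (-6.90, -3.70).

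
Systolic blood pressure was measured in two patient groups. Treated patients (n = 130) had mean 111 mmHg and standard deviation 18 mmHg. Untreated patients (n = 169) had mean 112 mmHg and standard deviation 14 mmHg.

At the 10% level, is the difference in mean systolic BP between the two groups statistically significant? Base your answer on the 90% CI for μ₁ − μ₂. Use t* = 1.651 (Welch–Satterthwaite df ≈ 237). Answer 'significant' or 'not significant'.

Standard errors of each mean: 18/√130 = 1.5787 and 14/√169 = 1.0769.
SE(x̄₁ − x̄₂) = √(1.5787² + 1.0769²) = 1.9110 for independent samples with unequal variances.
With t* = 1.651, the margin is 1.651 × 1.9110 = 3.1551.
x̄₁ − x̄₂ = 111 − 112 = -1.0000; the interval is -1.0000 ± 3.1551 = (-4.1551, 2.1551).
The interval (-4.1551, 2.1551) contains 0, so the difference is not significant.

not significant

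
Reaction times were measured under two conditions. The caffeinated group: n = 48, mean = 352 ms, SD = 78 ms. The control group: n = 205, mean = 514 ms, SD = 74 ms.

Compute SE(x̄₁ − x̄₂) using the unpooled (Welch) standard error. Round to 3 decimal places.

12.388

SE₁ = s₁/√n₁ = 78/√48 = 11.2583; SE₂ = 74/√205 = 5.1684.
Independent samples, unequal variances: SE_diff = √(SE₁² + SE₂²) = √(126.74931889 + 26.71235856) = 12.3880.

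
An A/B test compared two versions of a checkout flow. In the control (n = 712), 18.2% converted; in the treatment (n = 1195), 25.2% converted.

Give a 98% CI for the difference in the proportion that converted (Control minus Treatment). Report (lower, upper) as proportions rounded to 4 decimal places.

SE₁ = √(p̂₁(1−p̂₁)/n₁) = √(0.1820·0.8180/712) = 0.01446; SE₂ = √(0.2520·0.7480/1195) = 0.01256.
Independent samples: SE of the difference = √(SE₁² + SE₂²) = √(0.0002090916 + 0.0001577536) = 0.01915.
z* for 98% confidence is 2.326, so the margin of error is 2.326 × 0.01915 = 0.04454.
Point estimate p̂₁ − p̂₂ = 0.1820 − 0.2520 = -0.0700.
-0.0700 ± 0.04454 → (-0.1145, -0.0255).

(-0.1145, -0.0255)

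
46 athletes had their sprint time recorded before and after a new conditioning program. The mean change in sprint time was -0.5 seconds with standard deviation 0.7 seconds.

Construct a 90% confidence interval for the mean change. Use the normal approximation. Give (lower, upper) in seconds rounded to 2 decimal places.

(-0.67, -0.33)

Paired design: SE = s_d/√n = 0.7/√46 = 0.1032.
z* = 1.645; margin of error = 1.645 × 0.1032 = 0.1698.
-0.5 ± 0.1698 → (-0.67, -0.33).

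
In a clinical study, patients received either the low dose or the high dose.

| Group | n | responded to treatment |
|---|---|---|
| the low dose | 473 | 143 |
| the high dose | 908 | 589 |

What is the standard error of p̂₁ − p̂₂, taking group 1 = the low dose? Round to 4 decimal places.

0.0264

First, p̂₁ = 143/473 = 0.3023; p̂₂ = 589/908 = 0.6487.
The two standard errors are √(0.3023×0.6977/473) = 0.02112 and √(0.6487×0.3513/908) = 0.01584.
Because the samples are independent, SE_diff = √(0.02112² + 0.01584²) = 0.02640.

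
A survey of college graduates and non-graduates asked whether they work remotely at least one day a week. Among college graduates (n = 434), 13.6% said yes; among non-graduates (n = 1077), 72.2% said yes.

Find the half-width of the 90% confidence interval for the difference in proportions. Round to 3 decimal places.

0.035

The two standard errors are √(0.1360×0.8640/434) = 0.01645 and √(0.7220×0.2780/1077) = 0.01365.
Because the samples are independent, SE_diff = √(0.01645² + 0.01365²) = 0.02138.
Using z* = 1.645 for 90%, ME = 1.645 × 0.02138 = 0.03517.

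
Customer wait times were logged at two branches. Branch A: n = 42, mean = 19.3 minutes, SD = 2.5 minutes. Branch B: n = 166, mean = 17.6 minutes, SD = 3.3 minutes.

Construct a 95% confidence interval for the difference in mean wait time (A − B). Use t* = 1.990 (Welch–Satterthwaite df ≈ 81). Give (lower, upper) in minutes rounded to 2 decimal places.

(0.78, 2.62)

SE₁ = s₁/√n₁ = 2.5/√42 = 0.3858; SE₂ = 3.3/√166 = 0.2561.
Independent samples, unequal variances: SE_diff = √(SE₁² + SE₂²) = √(0.14884164 + 0.06558721) = 0.4631.
t* = 1.990, so margin of error = 1.990 × 0.4631 = 0.9216.
Difference in means = 19.3 − 17.6 = 1.7000.
1.7000 ± 0.9216 → (0.78, 2.62).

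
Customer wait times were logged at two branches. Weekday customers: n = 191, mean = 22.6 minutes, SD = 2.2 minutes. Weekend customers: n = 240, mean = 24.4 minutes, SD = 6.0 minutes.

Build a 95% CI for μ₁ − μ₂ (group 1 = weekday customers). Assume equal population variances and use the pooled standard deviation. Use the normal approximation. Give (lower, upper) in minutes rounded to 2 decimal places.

(-2.70, -0.90)

s_p = √[((n₁−1)s₁² + (n₂−1)s₂²)/(n₁+n₂−2)] = √[(190·2.2² + 239·6.0²)/429] = 4.7116.
SE = 4.7116·√(1/191 + 1/240) = 0.4569.
With z* = 1.960, margin = 1.960 × 0.4569 = 0.8955.
x̄₁ − x̄₂ = 22.6 − 24.4 = -1.8000; interval -1.8000 ± 0.8955 = (-2.70, -0.90).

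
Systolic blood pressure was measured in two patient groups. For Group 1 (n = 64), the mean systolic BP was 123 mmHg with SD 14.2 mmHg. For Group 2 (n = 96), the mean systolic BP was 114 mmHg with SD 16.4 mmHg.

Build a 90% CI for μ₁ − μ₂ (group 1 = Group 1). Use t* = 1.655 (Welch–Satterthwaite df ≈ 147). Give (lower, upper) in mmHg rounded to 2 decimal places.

Per-group SEs: s₁/√n₁ = 14.2/√64 = 1.7750, s₂/√n₂ = 16.4/√96 = 1.6738.
Unpooled SE of the difference: √(3.150625 + 2.80160644) = 2.4397.
Margin of error = t* · SE = 1.655 × 2.4397 = 4.0377.
x̄₁ − x̄₂ = 123 − 114 = 9.0000.
CI: 9.0000 ± 4.0377 = (4.96, 13.04).

(4.96, 13.04)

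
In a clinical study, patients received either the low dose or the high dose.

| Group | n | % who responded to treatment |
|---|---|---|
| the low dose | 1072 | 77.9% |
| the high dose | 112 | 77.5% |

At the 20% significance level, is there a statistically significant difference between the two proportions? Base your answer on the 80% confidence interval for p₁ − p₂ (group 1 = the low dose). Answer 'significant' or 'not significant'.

not significant

SE₁ = √(p̂₁(1−p̂₁)/n₁) = √(0.7790·0.2210/1072) = 0.01267; SE₂ = √(0.7750·0.2250/112) = 0.03946.
Independent samples: SE of the difference = √(SE₁² + SE₂²) = √(0.0001605289 + 0.0015570916) = 0.04144.
z* for 80% confidence is 1.282, so the margin of error is 1.282 × 0.04144 = 0.05313.
Point estimate p̂₁ − p̂₂ = 0.7790 − 0.7750 = 0.0040.
0.0040 ± 0.05313 → (-0.04913, 0.05713).
The interval (-0.04913, 0.05713) contains 0, so the difference is not significant.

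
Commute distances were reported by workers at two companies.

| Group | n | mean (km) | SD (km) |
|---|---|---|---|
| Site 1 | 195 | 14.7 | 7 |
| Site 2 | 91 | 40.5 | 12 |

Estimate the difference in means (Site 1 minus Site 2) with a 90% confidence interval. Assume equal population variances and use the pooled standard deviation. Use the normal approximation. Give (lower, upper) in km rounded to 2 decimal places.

Pooled variance s_p² = [194·7² + 90·12²] / (195+91−2) = 79.1056, so s_p = 8.8941.
SE_diff = s_p·√(1/n₁ + 1/n₂) = 8.8941·√(1/195 + 1/91) = 1.1291.
z* = 1.645; margin = 1.645 × 1.1291 = 1.8574.
Difference = 14.7 − 40.5 = -25.8000.
-25.8000 ± 1.8574 → (-27.66, -23.94).

(-27.66, -23.94)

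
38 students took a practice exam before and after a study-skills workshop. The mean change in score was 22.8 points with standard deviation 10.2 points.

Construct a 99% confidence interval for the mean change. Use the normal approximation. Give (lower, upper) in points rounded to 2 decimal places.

(18.54, 27.06)

This is a matched-pairs design, so SE = s_d/√n = 10.2/√38 = 1.6547.
Margin = 2.576 × 1.6547 = 4.2625; the interval is 22.8 ± 4.2625 = (18.54, 27.06).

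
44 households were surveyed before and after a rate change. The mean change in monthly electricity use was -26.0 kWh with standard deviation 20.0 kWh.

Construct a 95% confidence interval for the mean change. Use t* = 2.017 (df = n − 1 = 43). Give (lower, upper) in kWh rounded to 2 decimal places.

(-32.08, -19.92)

This is a matched-pairs design, so SE = s_d/√n = 20.0/√44 = 3.0151.
Margin = 2.017 × 3.0151 = 6.0815; the interval is -26.0 ± 6.0815 = (-32.08, -19.92).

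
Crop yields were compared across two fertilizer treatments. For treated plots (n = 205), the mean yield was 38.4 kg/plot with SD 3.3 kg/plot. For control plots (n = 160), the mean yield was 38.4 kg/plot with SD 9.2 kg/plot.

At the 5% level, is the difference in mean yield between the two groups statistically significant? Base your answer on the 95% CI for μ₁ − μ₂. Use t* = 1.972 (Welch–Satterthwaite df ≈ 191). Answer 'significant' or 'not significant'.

Standard errors of each mean: 3.3/√205 = 0.2305 and 9.2/√160 = 0.7273.
SE(x̄₁ − x̄₂) = √(0.2305² + 0.7273²) = 0.7630 for independent samples with unequal variances.
With t* = 1.972, the margin is 1.972 × 0.7630 = 1.5046.
x̄₁ − x̄₂ = 38.4 − 38.4 = 0.0000; the interval is 0.0000 ± 1.5046 = (-1.5046, 1.5046).
The interval (-1.5046, 1.5046) contains 0, so the difference is not significant.

not significant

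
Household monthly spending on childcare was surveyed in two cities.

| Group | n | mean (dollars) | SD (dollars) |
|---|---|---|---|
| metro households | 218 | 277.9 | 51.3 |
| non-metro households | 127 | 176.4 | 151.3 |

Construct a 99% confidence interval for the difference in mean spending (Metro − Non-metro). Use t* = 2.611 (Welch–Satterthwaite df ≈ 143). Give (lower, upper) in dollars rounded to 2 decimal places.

(65.29, 137.71)

SE₁ = s₁/√n₁ = 51.3/√218 = 3.4745; SE₂ = 151.3/√127 = 13.4257.
Independent samples, unequal variances: SE_diff = √(SE₁² + SE₂²) = √(12.07215025 + 180.24942049) = 13.8680.
t* = 2.611, so margin of error = 2.611 × 13.8680 = 36.2093.
Difference in means = 277.9 − 176.4 = 101.5000.
101.5000 ± 36.2093 → (65.29, 137.71).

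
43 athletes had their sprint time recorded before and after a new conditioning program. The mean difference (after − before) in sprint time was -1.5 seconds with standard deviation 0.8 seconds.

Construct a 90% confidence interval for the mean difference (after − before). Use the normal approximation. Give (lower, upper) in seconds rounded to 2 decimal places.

(-1.70, -1.30)

Paired design: SE = s_d/√n = 0.8/√43 = 0.1220.
z* = 1.645; margin of error = 1.645 × 0.1220 = 0.2007.
-1.5 ± 0.2007 → (-1.70, -1.30).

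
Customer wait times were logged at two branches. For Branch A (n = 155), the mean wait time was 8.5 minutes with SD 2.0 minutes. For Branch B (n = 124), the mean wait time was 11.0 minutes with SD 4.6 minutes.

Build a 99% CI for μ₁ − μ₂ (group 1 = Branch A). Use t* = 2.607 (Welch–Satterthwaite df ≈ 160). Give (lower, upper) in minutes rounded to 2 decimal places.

(-3.66, -1.34)

SE₁ = s₁/√n₁ = 2.0/√155 = 0.1606; SE₂ = 4.6/√124 = 0.4131.
Independent samples, unequal variances: SE_diff = √(SE₁² + SE₂²) = √(0.02579236 + 0.17065161) = 0.4432.
t* = 2.607, so margin of error = 2.607 × 0.4432 = 1.1554.
Difference in means = 8.5 − 11.0 = -2.5000.
-2.5000 ± 1.1554 → (-3.66, -1.34).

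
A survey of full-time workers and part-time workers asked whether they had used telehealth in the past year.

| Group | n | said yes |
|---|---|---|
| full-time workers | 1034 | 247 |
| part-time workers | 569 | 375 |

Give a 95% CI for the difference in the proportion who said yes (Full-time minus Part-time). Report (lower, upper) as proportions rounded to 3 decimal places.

(-0.467, -0.373)

Sample proportions: 247/1034 = 0.2389, 375/569 = 0.6591.
Each SE is √(p̂(1−p̂)/n): √(0.2389·0.7611/1034) = 0.01326 and √(0.6591·0.3409/569) = 0.01987.
SE(p̂₁ − p̂₂) = √(SE₁² + SE₂²) = √(0.0001758276 + 0.0003948169) = 0.02389, since the two samples are independent.
At 95% confidence z* = 1.960; margin = 1.960 × 0.02389 = 0.04682.
The difference is 0.2389 − 0.6591 = -0.4202, so the interval is -0.4202 ± 0.04682 = (-0.467, -0.373).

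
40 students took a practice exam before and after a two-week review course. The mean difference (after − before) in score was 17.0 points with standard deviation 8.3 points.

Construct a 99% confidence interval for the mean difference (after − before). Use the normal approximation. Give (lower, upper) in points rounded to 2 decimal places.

Paired design: SE = s_d/√n = 8.3/√40 = 1.3123.
z* = 2.576; margin of error = 2.576 × 1.3123 = 3.3805.
17.0 ± 3.3805 → (13.62, 20.38).

(13.62, 20.38)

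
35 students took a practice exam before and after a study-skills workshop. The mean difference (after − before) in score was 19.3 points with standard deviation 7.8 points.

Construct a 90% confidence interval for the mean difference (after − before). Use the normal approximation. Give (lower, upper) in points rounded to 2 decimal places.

This is a matched-pairs design, so SE = s_d/√n = 7.8/√35 = 1.3184.
Margin = 1.645 × 1.3184 = 2.1688; the interval is 19.3 ± 2.1688 = (17.13, 21.47).

(17.13, 21.47)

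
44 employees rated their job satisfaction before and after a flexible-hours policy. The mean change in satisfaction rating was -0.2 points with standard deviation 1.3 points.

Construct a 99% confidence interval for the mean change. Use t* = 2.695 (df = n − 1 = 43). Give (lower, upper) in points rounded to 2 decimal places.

This is a matched-pairs design, so SE = s_d/√n = 1.3/√44 = 0.1960.
Margin = 2.695 × 0.1960 = 0.5282; the interval is -0.2 ± 0.5282 = (-0.73, 0.33).

(-0.73, 0.33)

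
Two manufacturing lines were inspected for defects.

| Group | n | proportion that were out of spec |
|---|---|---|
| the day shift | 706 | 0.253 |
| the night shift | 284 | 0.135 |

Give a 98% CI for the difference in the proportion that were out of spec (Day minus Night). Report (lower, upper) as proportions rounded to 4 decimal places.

(0.0574, 0.1786)

The two standard errors are √(0.2530×0.7470/706) = 0.01636 and √(0.1350×0.8650/284) = 0.02028.
Because the samples are independent, SE_diff = √(0.01636² + 0.02028²) = 0.02606.
Using z* = 2.326 for 98%, ME = 2.326 × 0.02606 = 0.06062.
p̂₁ − p̂₂ = 0.1180; interval 0.1180 ± 0.06062 gives (0.0574, 0.1786).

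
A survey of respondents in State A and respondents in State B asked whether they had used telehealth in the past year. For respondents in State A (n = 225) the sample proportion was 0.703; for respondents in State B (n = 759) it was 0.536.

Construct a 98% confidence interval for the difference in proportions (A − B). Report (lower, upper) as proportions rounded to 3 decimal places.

(0.085, 0.249)

The two standard errors are √(0.7030×0.2970/225) = 0.03046 and √(0.5360×0.4640/759) = 0.01810.
Because the samples are independent, SE_diff = √(0.03046² + 0.01810²) = 0.03543.
Using z* = 2.326 for 98%, ME = 2.326 × 0.03543 = 0.08241.
p̂₁ − p̂₂ = 0.1670; interval 0.1670 ± 0.08241 gives (0.085, 0.249).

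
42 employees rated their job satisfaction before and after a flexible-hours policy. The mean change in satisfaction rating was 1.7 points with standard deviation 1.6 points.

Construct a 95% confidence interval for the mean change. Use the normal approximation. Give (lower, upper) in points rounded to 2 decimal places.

(1.22, 2.18)

This is a matched-pairs design, so SE = s_d/√n = 1.6/√42 = 0.2469.
Margin = 1.960 × 0.2469 = 0.4839; the interval is 1.7 ± 0.4839 = (1.22, 2.18).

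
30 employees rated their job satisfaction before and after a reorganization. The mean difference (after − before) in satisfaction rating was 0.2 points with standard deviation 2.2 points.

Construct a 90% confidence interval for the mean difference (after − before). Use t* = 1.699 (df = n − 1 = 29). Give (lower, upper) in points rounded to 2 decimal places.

Paired design: SE = s_d/√n = 2.2/√30 = 0.4017.
t* = 1.699; margin of error = 1.699 × 0.4017 = 0.6825.
0.2 ± 0.6825 → (-0.48, 0.88).

(-0.48, 0.88)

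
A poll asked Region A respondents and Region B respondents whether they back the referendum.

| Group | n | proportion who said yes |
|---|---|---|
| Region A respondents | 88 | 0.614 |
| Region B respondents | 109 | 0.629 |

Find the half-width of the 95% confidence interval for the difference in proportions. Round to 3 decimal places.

The two standard errors are √(0.6140×0.3860/88) = 0.05190 and √(0.6290×0.3710/109) = 0.04627.
Because the samples are independent, SE_diff = √(0.05190² + 0.04627²) = 0.06953.
Using z* = 1.960 for 95%, ME = 1.960 × 0.06953 = 0.13628.

0.136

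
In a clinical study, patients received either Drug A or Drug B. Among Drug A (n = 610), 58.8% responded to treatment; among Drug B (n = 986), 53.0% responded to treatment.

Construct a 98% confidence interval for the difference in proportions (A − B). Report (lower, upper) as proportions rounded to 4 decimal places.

Each SE is √(p̂(1−p̂)/n): √(0.5880·0.4120/610) = 0.01993 and √(0.5300·0.4700/986) = 0.01589.
SE(p̂₁ − p̂₂) = √(SE₁² + SE₂²) = √(0.0003972049 + 0.0002524921) = 0.02549, since the two samples are independent.
At 98% confidence z* = 2.326; margin = 2.326 × 0.02549 = 0.05929.
The difference is 0.5880 − 0.5300 = 0.0580, so the interval is 0.0580 ± 0.05929 = (-0.0013, 0.1173).

(-0.0013, 0.1173)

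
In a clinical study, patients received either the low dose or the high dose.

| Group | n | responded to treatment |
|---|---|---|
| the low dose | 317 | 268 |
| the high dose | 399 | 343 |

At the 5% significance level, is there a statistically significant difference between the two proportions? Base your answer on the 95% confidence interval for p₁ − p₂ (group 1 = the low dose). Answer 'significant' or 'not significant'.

not significant

First, p̂₁ = 268/317 = 0.8454; p̂₂ = 343/399 = 0.8596.
The two standard errors are √(0.8454×0.1546/317) = 0.02031 and √(0.8596×0.1404/399) = 0.01739.
Because the samples are independent, SE_diff = √(0.02031² + 0.01739²) = 0.02674.
Using z* = 1.960 for 95%, ME = 1.960 × 0.02674 = 0.05241.
p̂₁ − p̂₂ = -0.0142; interval -0.0142 ± 0.05241 gives (-0.06661, 0.03821).
The interval (-0.06661, 0.03821) contains 0, so the difference is not significant.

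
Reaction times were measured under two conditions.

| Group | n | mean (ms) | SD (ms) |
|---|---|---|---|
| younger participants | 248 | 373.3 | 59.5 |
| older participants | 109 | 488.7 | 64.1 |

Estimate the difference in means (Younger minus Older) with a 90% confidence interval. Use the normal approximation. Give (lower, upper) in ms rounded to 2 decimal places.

(-127.26, -103.54)

Per-group SEs: s₁/√n₁ = 59.5/√248 = 3.7783, s₂/√n₂ = 64.1/√109 = 6.1397.
Unpooled SE of the difference: √(14.27555089 + 37.69591609) = 7.2091.
Margin of error = z* · SE = 1.645 × 7.2091 = 11.8590.
x̄₁ − x̄₂ = 373.3 − 488.7 = -115.4000.
CI: -115.4000 ± 11.8590 = (-127.26, -103.54).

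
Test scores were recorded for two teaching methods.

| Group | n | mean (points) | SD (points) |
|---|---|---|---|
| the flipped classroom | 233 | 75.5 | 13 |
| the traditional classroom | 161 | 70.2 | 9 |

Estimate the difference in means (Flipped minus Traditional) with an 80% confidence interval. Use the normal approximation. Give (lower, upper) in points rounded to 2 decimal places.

SE₁ = s₁/√n₁ = 13/√233 = 0.8517; SE₂ = 9/√161 = 0.7093.
Independent samples, unequal variances: SE_diff = √(SE₁² + SE₂²) = √(0.72539289 + 0.50310649) = 1.1084.
z* = 1.282, so margin of error = 1.282 × 1.1084 = 1.4210.
Difference in means = 75.5 − 70.2 = 5.3000.
5.3000 ± 1.4210 → (3.88, 6.72).

(3.88, 6.72)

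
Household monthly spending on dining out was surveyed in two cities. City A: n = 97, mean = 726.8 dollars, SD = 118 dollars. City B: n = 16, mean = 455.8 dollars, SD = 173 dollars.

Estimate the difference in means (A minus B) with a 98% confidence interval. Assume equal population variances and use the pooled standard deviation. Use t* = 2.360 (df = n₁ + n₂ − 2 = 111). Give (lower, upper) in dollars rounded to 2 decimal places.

(190.23, 351.77)

s_p = √[((n₁−1)s₁² + (n₂−1)s₂²)/(n₁+n₂−2)] = √[(96·118² + 15·173²)/111] = 126.8339.
SE = 126.8339·√(1/97 + 1/16) = 34.2238.
With t* = 2.360, margin = 2.360 × 34.2238 = 80.7682.
x̄₁ − x̄₂ = 726.8 − 455.8 = 271.0000; interval 271.0000 ± 80.7682 = (190.23, 351.77).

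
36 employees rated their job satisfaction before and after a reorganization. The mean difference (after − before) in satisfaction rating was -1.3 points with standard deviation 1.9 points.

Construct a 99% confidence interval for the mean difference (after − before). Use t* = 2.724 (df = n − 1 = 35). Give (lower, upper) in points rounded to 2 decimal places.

(-2.16, -0.44)

This is a matched-pairs design, so SE = s_d/√n = 1.9/√36 = 0.3167.
Margin = 2.724 × 0.3167 = 0.8627; the interval is -1.3 ± 0.8627 = (-2.16, -0.44).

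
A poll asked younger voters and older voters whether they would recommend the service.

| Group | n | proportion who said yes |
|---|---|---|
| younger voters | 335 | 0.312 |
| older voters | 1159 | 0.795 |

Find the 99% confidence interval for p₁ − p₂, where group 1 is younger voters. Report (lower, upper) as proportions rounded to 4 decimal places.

The two standard errors are √(0.3120×0.6880/335) = 0.02531 and √(0.7950×0.2050/1159) = 0.01186.
Because the samples are independent, SE_diff = √(0.02531² + 0.01186²) = 0.02795.
Using z* = 2.576 for 99%, ME = 2.576 × 0.02795 = 0.07200.
p̂₁ − p̂₂ = -0.4830; interval -0.4830 ± 0.07200 gives (-0.5550, -0.4110).

(-0.5550, -0.4110)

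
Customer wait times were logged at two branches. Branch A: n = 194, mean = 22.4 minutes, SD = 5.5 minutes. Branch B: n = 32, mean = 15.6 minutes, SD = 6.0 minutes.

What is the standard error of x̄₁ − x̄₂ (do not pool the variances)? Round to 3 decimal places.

SE₁ = s₁/√n₁ = 5.5/√194 = 0.3949; SE₂ = 6.0/√32 = 1.0607.
Independent samples, unequal variances: SE_diff = √(SE₁² + SE₂²) = √(0.15594601 + 1.12508449) = 1.1318.

1.132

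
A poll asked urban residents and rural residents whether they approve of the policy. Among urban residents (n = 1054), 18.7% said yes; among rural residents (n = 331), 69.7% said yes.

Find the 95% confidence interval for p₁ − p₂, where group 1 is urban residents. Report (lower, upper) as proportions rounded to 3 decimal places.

The two standard errors are √(0.1870×0.8130/1054) = 0.01201 and √(0.6970×0.3030/331) = 0.02526.
Because the samples are independent, SE_diff = √(0.01201² + 0.02526²) = 0.02797.
Using z* = 1.960 for 95%, ME = 1.960 × 0.02797 = 0.05482.
p̂₁ − p̂₂ = -0.5100; interval -0.5100 ± 0.05482 gives (-0.565, -0.455).

(-0.565, -0.455)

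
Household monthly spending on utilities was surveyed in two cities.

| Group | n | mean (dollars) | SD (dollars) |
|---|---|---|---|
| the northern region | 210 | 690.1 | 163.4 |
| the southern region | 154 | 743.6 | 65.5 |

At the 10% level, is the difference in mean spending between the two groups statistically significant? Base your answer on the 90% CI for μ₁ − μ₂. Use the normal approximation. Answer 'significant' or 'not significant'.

significant

Standard errors of each mean: 163.4/√210 = 11.2757 and 65.5/√154 = 5.2781.
SE(x̄₁ − x̄₂) = √(11.2757² + 5.2781²) = 12.4499 for independent samples with unequal variances.
With z* = 1.645, the margin is 1.645 × 12.4499 = 20.4801.
x̄₁ − x̄₂ = 690.1 − 743.6 = -53.5000; the interval is -53.5000 ± 20.4801 = (-73.9801, -33.0199).
The interval (-73.9801, -33.0199) does not contain 0, so the difference is significant.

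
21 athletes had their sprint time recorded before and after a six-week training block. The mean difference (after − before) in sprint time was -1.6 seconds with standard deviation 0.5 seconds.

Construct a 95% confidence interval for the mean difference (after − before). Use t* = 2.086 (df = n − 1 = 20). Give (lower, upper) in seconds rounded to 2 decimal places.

(-1.83, -1.37)

This is a matched-pairs design, so SE = s_d/√n = 0.5/√21 = 0.1091.
Margin = 2.086 × 0.1091 = 0.2276; the interval is -1.6 ± 0.2276 = (-1.83, -1.37).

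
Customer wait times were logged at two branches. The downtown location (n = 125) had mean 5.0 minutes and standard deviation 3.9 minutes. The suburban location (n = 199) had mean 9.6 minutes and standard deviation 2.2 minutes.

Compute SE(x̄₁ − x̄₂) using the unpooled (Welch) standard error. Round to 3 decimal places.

0.382

Per-group SEs: s₁/√n₁ = 3.9/√125 = 0.3488, s₂/√n₂ = 2.2/√199 = 0.1560.
Unpooled SE of the difference: √(0.12166144 + 0.024336) = 0.3821.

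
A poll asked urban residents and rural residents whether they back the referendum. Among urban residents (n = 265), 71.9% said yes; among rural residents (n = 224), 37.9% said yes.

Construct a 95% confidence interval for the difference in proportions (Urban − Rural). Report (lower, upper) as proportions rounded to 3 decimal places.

(0.257, 0.423)

The two standard errors are √(0.7190×0.2810/265) = 0.02761 and √(0.3790×0.6210/224) = 0.03241.
Because the samples are independent, SE_diff = √(0.02761² + 0.03241²) = 0.04258.
Using z* = 1.960 for 95%, ME = 1.960 × 0.04258 = 0.08346.
p̂₁ − p̂₂ = 0.3400; interval 0.3400 ± 0.08346 gives (0.257, 0.423).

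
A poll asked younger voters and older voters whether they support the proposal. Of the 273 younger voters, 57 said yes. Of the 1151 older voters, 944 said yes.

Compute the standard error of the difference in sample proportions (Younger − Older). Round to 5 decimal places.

Sample proportions: 57/273 = 0.2088, 944/1151 = 0.8202.
Each SE is √(p̂(1−p̂)/n): √(0.2088·0.7912/273) = 0.02460 and √(0.8202·0.1798/1151) = 0.01132.
SE(p̂₁ − p̂₂) = √(SE₁² + SE₂²) = √(0.00060516 + 0.0001281424) = 0.02708, since the two samples are independent.

0.02708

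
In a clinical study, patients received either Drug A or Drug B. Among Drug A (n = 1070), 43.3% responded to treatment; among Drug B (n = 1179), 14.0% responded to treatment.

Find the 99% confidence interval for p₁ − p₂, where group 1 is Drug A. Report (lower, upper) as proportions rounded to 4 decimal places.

(0.2461, 0.3399)

The two standard errors are √(0.4330×0.5670/1070) = 0.01515 and √(0.1400×0.8600/1179) = 0.01011.
Because the samples are independent, SE_diff = √(0.01515² + 0.01011²) = 0.01821.
Using z* = 2.576 for 99%, ME = 2.576 × 0.01821 = 0.04691.
p̂₁ − p̂₂ = 0.2930; interval 0.2930 ± 0.04691 gives (0.2461, 0.3399).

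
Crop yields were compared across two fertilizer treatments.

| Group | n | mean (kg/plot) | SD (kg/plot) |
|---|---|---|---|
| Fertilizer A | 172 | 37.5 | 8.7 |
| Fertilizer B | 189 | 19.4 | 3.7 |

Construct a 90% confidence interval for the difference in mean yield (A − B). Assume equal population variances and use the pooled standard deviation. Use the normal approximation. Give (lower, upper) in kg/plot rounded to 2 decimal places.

Pooled variance s_p² = [171·8.7² + 188·3.7²] / (172+189−2) = 43.2220, so s_p = 6.5743.
SE_diff = s_p·√(1/n₁ + 1/n₂) = 6.5743·√(1/172 + 1/189) = 0.6928.
z* = 1.645; margin = 1.645 × 0.6928 = 1.1397.
Difference = 37.5 − 19.4 = 18.1000.
18.1000 ± 1.1397 → (16.96, 19.24).

(16.96, 19.24)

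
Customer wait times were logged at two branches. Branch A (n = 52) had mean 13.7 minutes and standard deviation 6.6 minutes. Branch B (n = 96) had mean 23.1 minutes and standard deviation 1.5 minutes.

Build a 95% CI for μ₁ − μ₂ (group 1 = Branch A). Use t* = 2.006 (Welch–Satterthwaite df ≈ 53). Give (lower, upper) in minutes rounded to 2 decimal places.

SE₁ = s₁/√n₁ = 6.6/√52 = 0.9153; SE₂ = 1.5/√96 = 0.1531.
Independent samples, unequal variances: SE_diff = √(SE₁² + SE₂²) = √(0.83777409 + 0.02343961) = 0.9280.
t* = 2.006, so margin of error = 2.006 × 0.9280 = 1.8616.
Difference in means = 13.7 − 23.1 = -9.4000.
-9.4000 ± 1.8616 → (-11.26, -7.54).

(-11.26, -7.54)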